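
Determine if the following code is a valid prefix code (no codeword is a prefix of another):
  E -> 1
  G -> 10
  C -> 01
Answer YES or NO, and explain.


Checking each pair (does one codeword prefix another?):
  E='1' vs G='10': prefix -- VIOLATION

NO -- this is NOT a valid prefix code. E (1) is a prefix of G (10).


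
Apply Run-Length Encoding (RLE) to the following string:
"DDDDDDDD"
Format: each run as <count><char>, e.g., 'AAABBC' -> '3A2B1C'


Scanning runs left to right:
  i=0: run of 'D' x 8 -> '8D'

RLE = 8D


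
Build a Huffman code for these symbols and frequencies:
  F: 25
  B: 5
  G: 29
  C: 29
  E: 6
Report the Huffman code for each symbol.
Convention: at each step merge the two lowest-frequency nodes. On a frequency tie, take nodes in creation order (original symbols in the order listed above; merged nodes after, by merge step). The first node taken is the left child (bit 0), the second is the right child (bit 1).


Huffman tree construction:
Step 1: Merge B(5) + E(6) = 11
Step 2: Merge (B+E)(11) + F(25) = 36
Step 3: Merge G(29) + C(29) = 58
Step 4: Merge ((B+E)+F)(36) + (G+C)(58) = 94
Read each symbol's code off the tree from the root (left child = 0, right child = 1).

Codes:
  F: 01 (length 2)
  B: 000 (length 3)
  G: 10 (length 2)
  C: 11 (length 2)
  E: 001 (length 3)
Average code length: 199/94 = 2.1170 bits/symbol


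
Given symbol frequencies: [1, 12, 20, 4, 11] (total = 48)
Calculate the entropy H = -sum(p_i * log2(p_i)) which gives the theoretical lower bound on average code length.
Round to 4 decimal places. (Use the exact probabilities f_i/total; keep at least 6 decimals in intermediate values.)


Per-symbol terms -p_i * log2(p_i) with p_i = f_i/48:
  p = 1/48 = 0.020833: log2(p) = -5.584963, -p*log2(p) = 0.116353
  p = 12/48 = 0.250000: log2(p) = -2.000000, -p*log2(p) = 0.500000
  p = 20/48 = 0.416667: log2(p) = -1.263034, -p*log2(p) = 0.526264
  p = 4/48 = 0.083333: log2(p) = -3.584963, -p*log2(p) = 0.298747
  p = 11/48 = 0.229167: log2(p) = -2.125531, -p*log2(p) = 0.487101
H = 0.116353 + 0.500000 + 0.526264 + 0.298747 + 0.487101 = 1.928465

H = 1.9285 bits/symbol


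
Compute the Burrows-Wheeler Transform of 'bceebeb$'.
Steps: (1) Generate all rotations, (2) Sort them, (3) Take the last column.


Rotations (sorted):
  0: $bceebeb -> last char: b
  1: b$bceebe -> last char: e
  2: bceebeb$ -> last char: $
  3: beb$bcee -> last char: e
  4: ceebeb$b -> last char: b
  5: eb$bceeb -> last char: b
  6: ebeb$bce -> last char: e
  7: eebeb$bc -> last char: c


BWT = be$ebbec


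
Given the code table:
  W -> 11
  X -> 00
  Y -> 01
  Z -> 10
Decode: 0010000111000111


Decoding:
00 -> X
10 -> Z
00 -> X
01 -> Y
11 -> W
00 -> X
01 -> Y
11 -> W


Result: XZXYWXYW


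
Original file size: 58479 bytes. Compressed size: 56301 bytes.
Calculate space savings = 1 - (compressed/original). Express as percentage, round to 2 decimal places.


ratio = compressed/original = 56301/58479 = 0.962756
savings = 1 - ratio = 1 - 0.962756 = 0.037244
as a percentage: 0.037244 * 100 = 3.72%

Space savings = 1 - 56301/58479 = 3.72%


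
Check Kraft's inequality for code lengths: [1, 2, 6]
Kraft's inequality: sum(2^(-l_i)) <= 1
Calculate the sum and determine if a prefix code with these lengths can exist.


Sum = 2^(-1) + 2^(-2) + 2^(-6)
    = 0.5 + 0.25 + 0.015625
    = 49/64 = 0.765625
Since 0.765625 <= 1, Kraft's inequality IS satisfied.
A prefix code with these lengths CAN exist.

Kraft sum = 0.765625. Satisfied.


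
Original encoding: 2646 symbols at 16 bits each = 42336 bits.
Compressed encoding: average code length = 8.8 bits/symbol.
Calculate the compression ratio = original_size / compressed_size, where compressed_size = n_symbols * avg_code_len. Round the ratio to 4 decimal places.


original_size = n_symbols * orig_bits = 2646 * 16 = 42336 bits
compressed_size = n_symbols * avg_code_len = 2646 * 8.8 = 23284.8 bits
ratio = original_size / compressed_size = 42336 / 23284.8 = 1.8182

Compression ratio = 1.8182


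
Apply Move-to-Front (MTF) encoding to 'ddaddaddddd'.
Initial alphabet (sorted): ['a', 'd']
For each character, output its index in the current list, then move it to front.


MTF encoding:
'd': index 1 in ['a', 'd'] -> ['d', 'a']
'd': index 0 in ['d', 'a'] -> ['d', 'a']
'a': index 1 in ['d', 'a'] -> ['a', 'd']
'd': index 1 in ['a', 'd'] -> ['d', 'a']
'd': index 0 in ['d', 'a'] -> ['d', 'a']
'a': index 1 in ['d', 'a'] -> ['a', 'd']
'd': index 1 in ['a', 'd'] -> ['d', 'a']
'd': index 0 in ['d', 'a'] -> ['d', 'a']
'd': index 0 in ['d', 'a'] -> ['d', 'a']
'd': index 0 in ['d', 'a'] -> ['d', 'a']
'd': index 0 in ['d', 'a'] -> ['d', 'a']


Output: [1, 0, 1, 1, 0, 1, 1, 0, 0, 0, 0]


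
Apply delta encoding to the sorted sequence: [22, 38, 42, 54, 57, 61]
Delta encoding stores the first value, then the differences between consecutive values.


First value: 22
Deltas:
  38 - 22 = 16
  42 - 38 = 4
  54 - 42 = 12
  57 - 54 = 3
  61 - 57 = 4


Delta encoded: [22, 16, 4, 12, 3, 4]


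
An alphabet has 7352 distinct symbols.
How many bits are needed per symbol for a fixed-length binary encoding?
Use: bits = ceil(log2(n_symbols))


log2(7352) = 12.8439
Bracket: 2^12 = 4096 < 7352 <= 2^13 = 8192
So ceil(log2(7352)) = 13

bits = ceil(log2(7352)) = ceil(12.8439) = 13 bits


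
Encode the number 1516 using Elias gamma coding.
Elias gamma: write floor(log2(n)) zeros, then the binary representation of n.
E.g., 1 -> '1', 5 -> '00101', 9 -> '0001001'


num_bits = floor(log2(1516)) + 1 = 11
leading_zeros = num_bits - 1 = 10
binary(1516) = 10111101100

Elias gamma(1516) = '0000000000' + '10111101100' = 000000000010111101100 (21 bits)


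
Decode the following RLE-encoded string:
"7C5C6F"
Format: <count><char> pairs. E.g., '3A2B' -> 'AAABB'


Expanding each <count><char> pair:
  7C -> 'CCCCCCC'
  5C -> 'CCCCC'
  6F -> 'FFFFFF'

Decoded = CCCCCCCCCCCCFFFFFF


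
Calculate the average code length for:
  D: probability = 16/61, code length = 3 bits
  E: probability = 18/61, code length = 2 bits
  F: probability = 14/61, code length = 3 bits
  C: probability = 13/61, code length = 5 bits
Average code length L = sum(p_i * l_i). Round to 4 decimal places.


Weighted contributions p_i * l_i:
  D: (16/61) * 3 = 48/61
  E: (18/61) * 2 = 36/61
  F: (14/61) * 3 = 42/61
  C: (13/61) * 5 = 65/61
Sum = (48 + 36 + 42 + 65)/61 = 191/61

L = 191/61 = 3.1311 bits/symbol


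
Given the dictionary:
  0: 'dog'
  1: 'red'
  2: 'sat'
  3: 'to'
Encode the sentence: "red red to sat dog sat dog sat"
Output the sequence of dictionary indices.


Look up each word in the dictionary:
  'red' -> 1
  'red' -> 1
  'to' -> 3
  'sat' -> 2
  'dog' -> 0
  'sat' -> 2
  'dog' -> 0
  'sat' -> 2

Encoded: [1, 1, 3, 2, 0, 2, 0, 2]


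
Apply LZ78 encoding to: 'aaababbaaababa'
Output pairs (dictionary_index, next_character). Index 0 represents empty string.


LZ78 encoding steps:
Dictionary: {0: ''}
Step 1: w='' (idx 0), next='a' -> output (0, 'a'), add 'a' as idx 1
Step 2: w='a' (idx 1), next='a' -> output (1, 'a'), add 'aa' as idx 2
Step 3: w='' (idx 0), next='b' -> output (0, 'b'), add 'b' as idx 3
Step 4: w='a' (idx 1), next='b' -> output (1, 'b'), add 'ab' as idx 4
Step 5: w='b' (idx 3), next='a' -> output (3, 'a'), add 'ba' as idx 5
Step 6: w='aa' (idx 2), next='b' -> output (2, 'b'), add 'aab' as idx 6
Step 7: w='ab' (idx 4), next='a' -> output (4, 'a'), add 'aba' as idx 7


Encoded: [(0, 'a'), (1, 'a'), (0, 'b'), (1, 'b'), (3, 'a'), (2, 'b'), (4, 'a')]


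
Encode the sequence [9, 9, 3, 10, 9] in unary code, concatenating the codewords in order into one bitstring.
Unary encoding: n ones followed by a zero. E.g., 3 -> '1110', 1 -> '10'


Encode each number as n ones followed by a terminating 0:
  9 -> 1111111110 (10 bits)
  9 -> 1111111110 (10 bits)
  3 -> 1110 (4 bits)
  10 -> 11111111110 (11 bits)
  9 -> 1111111110 (10 bits)
Total length = 10 + 10 + 4 + 11 + 10 = 45 bits.

Unary([9, 9, 3, 10, 9]) = 111111111011111111101110111111111101111111110 (45 bits)


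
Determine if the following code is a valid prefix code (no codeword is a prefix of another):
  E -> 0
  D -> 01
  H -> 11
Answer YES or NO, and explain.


Checking each pair (does one codeword prefix another?):
  E='0' vs D='01': prefix -- VIOLATION

NO -- this is NOT a valid prefix code. E (0) is a prefix of D (01).


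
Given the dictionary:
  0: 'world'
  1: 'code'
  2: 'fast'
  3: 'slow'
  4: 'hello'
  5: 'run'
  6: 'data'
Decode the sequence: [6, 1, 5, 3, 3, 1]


Look up each index in the dictionary:
  6 -> 'data'
  1 -> 'code'
  5 -> 'run'
  3 -> 'slow'
  3 -> 'slow'
  1 -> 'code'

Decoded: "data code run slow slow code"


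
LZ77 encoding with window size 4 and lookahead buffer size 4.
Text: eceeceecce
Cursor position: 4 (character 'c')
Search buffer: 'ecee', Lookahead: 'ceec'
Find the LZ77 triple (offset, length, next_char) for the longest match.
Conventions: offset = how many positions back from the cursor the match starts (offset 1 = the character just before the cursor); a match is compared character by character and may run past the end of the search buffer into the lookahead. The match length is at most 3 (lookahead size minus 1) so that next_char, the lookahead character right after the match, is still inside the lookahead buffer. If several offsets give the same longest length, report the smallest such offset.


Try each offset into the search buffer:
  offset=1 (pos 3, char 'e'): match length 0
  offset=2 (pos 2, char 'e'): match length 0
  offset=3 (pos 1, char 'c'): match length 3
  offset=4 (pos 0, char 'e'): match length 0
Longest match has length 3 at offset 3.
next_char = character at position 4 + 3 = 7 -> 'c'

Best match: offset=3, length=3 (matching 'cee' starting at position 1)
LZ77 triple: (3, 3, 'c')


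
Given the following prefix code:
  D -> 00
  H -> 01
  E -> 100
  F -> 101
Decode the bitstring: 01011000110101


Decoding step by step:
Bits 01 -> H
Bits 01 -> H
Bits 100 -> E
Bits 01 -> H
Bits 101 -> F
Bits 01 -> H


Decoded message: HHEHFH


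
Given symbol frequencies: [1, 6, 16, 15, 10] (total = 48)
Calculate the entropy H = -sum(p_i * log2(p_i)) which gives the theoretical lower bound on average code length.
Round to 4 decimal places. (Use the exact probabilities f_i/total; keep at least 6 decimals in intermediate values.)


Per-symbol terms -p_i * log2(p_i) with p_i = f_i/48:
  p = 1/48 = 0.020833: log2(p) = -5.584963, -p*log2(p) = 0.116353
  p = 6/48 = 0.125000: log2(p) = -3.000000, -p*log2(p) = 0.375000
  p = 16/48 = 0.333333: log2(p) = -1.584963, -p*log2(p) = 0.528321
  p = 15/48 = 0.312500: log2(p) = -1.678072, -p*log2(p) = 0.524397
  p = 10/48 = 0.208333: log2(p) = -2.263034, -p*log2(p) = 0.471466
H = 0.116353 + 0.375000 + 0.528321 + 0.524397 + 0.471466 = 2.015537

H = 2.0155 bits/symbol


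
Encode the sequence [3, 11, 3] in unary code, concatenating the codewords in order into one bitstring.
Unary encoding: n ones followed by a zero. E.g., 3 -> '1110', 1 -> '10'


Encode each number as n ones followed by a terminating 0:
  3 -> 1110 (4 bits)
  11 -> 111111111110 (12 bits)
  3 -> 1110 (4 bits)
Total length = 4 + 12 + 4 = 20 bits.

Unary([3, 11, 3]) = 11101111111111101110 (20 bits)


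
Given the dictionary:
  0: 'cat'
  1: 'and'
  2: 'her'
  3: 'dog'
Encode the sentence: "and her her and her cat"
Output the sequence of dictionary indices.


Look up each word in the dictionary:
  'and' -> 1
  'her' -> 2
  'her' -> 2
  'and' -> 1
  'her' -> 2
  'cat' -> 0

Encoded: [1, 2, 2, 1, 2, 0]


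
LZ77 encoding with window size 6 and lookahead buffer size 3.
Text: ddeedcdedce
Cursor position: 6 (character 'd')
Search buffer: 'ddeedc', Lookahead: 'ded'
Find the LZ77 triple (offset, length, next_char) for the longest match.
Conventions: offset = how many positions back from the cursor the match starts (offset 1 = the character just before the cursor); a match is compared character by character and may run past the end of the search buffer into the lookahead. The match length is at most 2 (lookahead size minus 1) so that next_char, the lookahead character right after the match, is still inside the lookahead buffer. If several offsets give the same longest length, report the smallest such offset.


Try each offset into the search buffer:
  offset=1 (pos 5, char 'c'): match length 0
  offset=2 (pos 4, char 'd'): match length 1
  offset=3 (pos 3, char 'e'): match length 0
  offset=4 (pos 2, char 'e'): match length 0
  offset=5 (pos 1, char 'd'): match length 2
  offset=6 (pos 0, char 'd'): match length 1
Longest match has length 2 at offset 5.
next_char = character at position 6 + 2 = 8 -> 'd'

Best match: offset=5, length=2 (matching 'de' starting at position 1)
LZ77 triple: (5, 2, 'd')


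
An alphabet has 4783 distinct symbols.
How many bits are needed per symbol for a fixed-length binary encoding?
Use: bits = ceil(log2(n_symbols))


log2(4783) = 12.2237
Bracket: 2^12 = 4096 < 4783 <= 2^13 = 8192
So ceil(log2(4783)) = 13

bits = ceil(log2(4783)) = ceil(12.2237) = 13 bits


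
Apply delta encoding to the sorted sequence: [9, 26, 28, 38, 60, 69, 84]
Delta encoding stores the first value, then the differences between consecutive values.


First value: 9
Deltas:
  26 - 9 = 17
  28 - 26 = 2
  38 - 28 = 10
  60 - 38 = 22
  69 - 60 = 9
  84 - 69 = 15


Delta encoded: [9, 17, 2, 10, 22, 9, 15]


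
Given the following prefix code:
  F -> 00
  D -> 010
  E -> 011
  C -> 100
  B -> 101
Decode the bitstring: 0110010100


Decoding step by step:
Bits 011 -> E
Bits 00 -> F
Bits 101 -> B
Bits 00 -> F


Decoded message: EFBF


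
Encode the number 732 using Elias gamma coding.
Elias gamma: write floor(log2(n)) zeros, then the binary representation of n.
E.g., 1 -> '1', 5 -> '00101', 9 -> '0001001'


num_bits = floor(log2(732)) + 1 = 10
leading_zeros = num_bits - 1 = 9
binary(732) = 1011011100

Elias gamma(732) = '000000000' + '1011011100' = 0000000001011011100 (19 bits)


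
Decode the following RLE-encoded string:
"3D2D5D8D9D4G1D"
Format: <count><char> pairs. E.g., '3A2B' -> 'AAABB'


Expanding each <count><char> pair:
  3D -> 'DDD'
  2D -> 'DD'
  5D -> 'DDDDD'
  8D -> 'DDDDDDDD'
  9D -> 'DDDDDDDDD'
  4G -> 'GGGG'
  1D -> 'D'

Decoded = DDDDDDDDDDDDDDDDDDDDDDDDDDDGGGGD


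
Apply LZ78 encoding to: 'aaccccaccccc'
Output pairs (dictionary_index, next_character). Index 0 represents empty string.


LZ78 encoding steps:
Dictionary: {0: ''}
Step 1: w='' (idx 0), next='a' -> output (0, 'a'), add 'a' as idx 1
Step 2: w='a' (idx 1), next='c' -> output (1, 'c'), add 'ac' as idx 2
Step 3: w='' (idx 0), next='c' -> output (0, 'c'), add 'c' as idx 3
Step 4: w='c' (idx 3), next='c' -> output (3, 'c'), add 'cc' as idx 4
Step 5: w='ac' (idx 2), next='c' -> output (2, 'c'), add 'acc' as idx 5
Step 6: w='cc' (idx 4), next='c' -> output (4, 'c'), add 'ccc' as idx 6


Encoded: [(0, 'a'), (1, 'c'), (0, 'c'), (3, 'c'), (2, 'c'), (4, 'c')]


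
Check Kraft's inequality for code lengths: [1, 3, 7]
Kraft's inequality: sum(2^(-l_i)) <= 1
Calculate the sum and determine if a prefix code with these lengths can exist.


Sum = 2^(-1) + 2^(-3) + 2^(-7)
    = 0.5 + 0.125 + 0.0078125
    = 81/128 = 0.6328125
Since 0.6328125 <= 1, Kraft's inequality IS satisfied.
A prefix code with these lengths CAN exist.

Kraft sum = 0.6328125. Satisfied.


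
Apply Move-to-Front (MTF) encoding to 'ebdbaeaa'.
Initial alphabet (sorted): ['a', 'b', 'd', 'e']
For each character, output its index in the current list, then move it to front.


MTF encoding:
'e': index 3 in ['a', 'b', 'd', 'e'] -> ['e', 'a', 'b', 'd']
'b': index 2 in ['e', 'a', 'b', 'd'] -> ['b', 'e', 'a', 'd']
'd': index 3 in ['b', 'e', 'a', 'd'] -> ['d', 'b', 'e', 'a']
'b': index 1 in ['d', 'b', 'e', 'a'] -> ['b', 'd', 'e', 'a']
'a': index 3 in ['b', 'd', 'e', 'a'] -> ['a', 'b', 'd', 'e']
'e': index 3 in ['a', 'b', 'd', 'e'] -> ['e', 'a', 'b', 'd']
'a': index 1 in ['e', 'a', 'b', 'd'] -> ['a', 'e', 'b', 'd']
'a': index 0 in ['a', 'e', 'b', 'd'] -> ['a', 'e', 'b', 'd']


Output: [3, 2, 3, 1, 3, 3, 1, 0]


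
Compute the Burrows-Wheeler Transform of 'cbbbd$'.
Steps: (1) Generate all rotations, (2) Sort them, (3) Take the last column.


Rotations (sorted):
  0: $cbbbd -> last char: d
  1: bbbd$c -> last char: c
  2: bbd$cb -> last char: b
  3: bd$cbb -> last char: b
  4: cbbbd$ -> last char: $
  5: d$cbbb -> last char: b


BWT = dcbb$b


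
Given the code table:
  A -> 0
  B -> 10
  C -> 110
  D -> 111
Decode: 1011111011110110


Decoding:
10 -> B
111 -> D
110 -> C
111 -> D
10 -> B
110 -> C


Result: BDCDBC


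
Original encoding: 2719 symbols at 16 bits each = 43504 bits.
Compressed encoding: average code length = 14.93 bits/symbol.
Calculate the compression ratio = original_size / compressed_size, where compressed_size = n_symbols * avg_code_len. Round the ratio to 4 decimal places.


original_size = n_symbols * orig_bits = 2719 * 16 = 43504 bits
compressed_size = n_symbols * avg_code_len = 2719 * 14.93 = 40594.67 bits
ratio = original_size / compressed_size = 43504 / 40594.67 = 1.0717

Compression ratio = 1.0717


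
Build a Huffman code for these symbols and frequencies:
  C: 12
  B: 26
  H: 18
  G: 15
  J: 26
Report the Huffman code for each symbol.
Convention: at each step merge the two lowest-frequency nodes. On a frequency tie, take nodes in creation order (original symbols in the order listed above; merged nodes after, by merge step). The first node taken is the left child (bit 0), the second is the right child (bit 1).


Huffman tree construction:
Step 1: Merge C(12) + G(15) = 27
Step 2: Merge H(18) + B(26) = 44
Step 3: Merge J(26) + (C+G)(27) = 53
Step 4: Merge (H+B)(44) + (J+(C+G))(53) = 97
Read each symbol's code off the tree from the root (left child = 0, right child = 1).

Codes:
  C: 110 (length 3)
  B: 01 (length 2)
  H: 00 (length 2)
  G: 111 (length 3)
  J: 10 (length 2)
Average code length: 221/97 = 2.2784 bits/symbol


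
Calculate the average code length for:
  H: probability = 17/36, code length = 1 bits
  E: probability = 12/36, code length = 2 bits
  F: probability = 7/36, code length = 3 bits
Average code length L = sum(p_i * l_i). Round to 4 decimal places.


Weighted contributions p_i * l_i:
  H: (17/36) * 1 = 17/36
  E: (12/36) * 2 = 24/36
  F: (7/36) * 3 = 21/36
Sum = (17 + 24 + 21)/36 = 62/36

L = 62/36 = 1.7222 bits/symbol


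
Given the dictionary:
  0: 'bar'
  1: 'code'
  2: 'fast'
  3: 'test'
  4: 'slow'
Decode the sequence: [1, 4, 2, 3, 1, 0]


Look up each index in the dictionary:
  1 -> 'code'
  4 -> 'slow'
  2 -> 'fast'
  3 -> 'test'
  1 -> 'code'
  0 -> 'bar'

Decoded: "code slow fast test code bar"


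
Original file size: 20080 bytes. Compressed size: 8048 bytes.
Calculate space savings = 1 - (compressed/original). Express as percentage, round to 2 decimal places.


ratio = compressed/original = 8048/20080 = 0.400797
savings = 1 - ratio = 1 - 0.400797 = 0.599203
as a percentage: 0.599203 * 100 = 59.92%

Space savings = 1 - 8048/20080 = 59.92%


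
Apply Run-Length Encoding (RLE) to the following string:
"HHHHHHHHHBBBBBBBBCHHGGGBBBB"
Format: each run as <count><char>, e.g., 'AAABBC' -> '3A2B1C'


Scanning runs left to right:
  i=0: run of 'H' x 9 -> '9H'
  i=9: run of 'B' x 8 -> '8B'
  i=17: run of 'C' x 1 -> '1C'
  i=18: run of 'H' x 2 -> '2H'
  i=20: run of 'G' x 3 -> '3G'
  i=23: run of 'B' x 4 -> '4B'

RLE = 9H8B1C2H3G4B


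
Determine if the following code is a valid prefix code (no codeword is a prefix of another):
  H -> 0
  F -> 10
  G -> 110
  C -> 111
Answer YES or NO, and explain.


Checking each pair (does one codeword prefix another?):
  H='0' vs F='10': no prefix
  H='0' vs G='110': no prefix
  H='0' vs C='111': no prefix
  F='10' vs H='0': no prefix
  F='10' vs G='110': no prefix
  F='10' vs C='111': no prefix
  G='110' vs H='0': no prefix
  G='110' vs F='10': no prefix
  G='110' vs C='111': no prefix
  C='111' vs H='0': no prefix
  C='111' vs F='10': no prefix
  C='111' vs G='110': no prefix
No violation found over all pairs.

YES -- this is a valid prefix code. No codeword is a prefix of any other codeword.


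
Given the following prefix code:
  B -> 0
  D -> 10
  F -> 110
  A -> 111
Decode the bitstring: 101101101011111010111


Decoding step by step:
Bits 10 -> D
Bits 110 -> F
Bits 110 -> F
Bits 10 -> D
Bits 111 -> A
Bits 110 -> F
Bits 10 -> D
Bits 111 -> A


Decoded message: DFFDAFDA


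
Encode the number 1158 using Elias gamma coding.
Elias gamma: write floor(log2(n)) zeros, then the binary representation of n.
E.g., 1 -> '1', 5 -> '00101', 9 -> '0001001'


num_bits = floor(log2(1158)) + 1 = 11
leading_zeros = num_bits - 1 = 10
binary(1158) = 10010000110

Elias gamma(1158) = '0000000000' + '10010000110' = 000000000010010000110 (21 bits)


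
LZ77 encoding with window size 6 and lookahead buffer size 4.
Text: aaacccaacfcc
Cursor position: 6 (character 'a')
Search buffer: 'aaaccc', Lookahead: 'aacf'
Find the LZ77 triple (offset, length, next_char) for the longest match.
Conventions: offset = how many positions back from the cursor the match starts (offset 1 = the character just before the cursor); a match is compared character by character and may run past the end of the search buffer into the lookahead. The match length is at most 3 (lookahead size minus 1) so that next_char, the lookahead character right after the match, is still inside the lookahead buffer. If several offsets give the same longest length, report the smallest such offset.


Try each offset into the search buffer:
  offset=1 (pos 5, char 'c'): match length 0
  offset=2 (pos 4, char 'c'): match length 0
  offset=3 (pos 3, char 'c'): match length 0
  offset=4 (pos 2, char 'a'): match length 1
  offset=5 (pos 1, char 'a'): match length 3
  offset=6 (pos 0, char 'a'): match length 2
Longest match has length 3 at offset 5.
next_char = character at position 6 + 3 = 9 -> 'f'

Best match: offset=5, length=3 (matching 'aac' starting at position 1)
LZ77 triple: (5, 3, 'f')


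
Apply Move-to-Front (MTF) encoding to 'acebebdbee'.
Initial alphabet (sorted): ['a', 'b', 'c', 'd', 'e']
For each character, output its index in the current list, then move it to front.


MTF encoding:
'a': index 0 in ['a', 'b', 'c', 'd', 'e'] -> ['a', 'b', 'c', 'd', 'e']
'c': index 2 in ['a', 'b', 'c', 'd', 'e'] -> ['c', 'a', 'b', 'd', 'e']
'e': index 4 in ['c', 'a', 'b', 'd', 'e'] -> ['e', 'c', 'a', 'b', 'd']
'b': index 3 in ['e', 'c', 'a', 'b', 'd'] -> ['b', 'e', 'c', 'a', 'd']
'e': index 1 in ['b', 'e', 'c', 'a', 'd'] -> ['e', 'b', 'c', 'a', 'd']
'b': index 1 in ['e', 'b', 'c', 'a', 'd'] -> ['b', 'e', 'c', 'a', 'd']
'd': index 4 in ['b', 'e', 'c', 'a', 'd'] -> ['d', 'b', 'e', 'c', 'a']
'b': index 1 in ['d', 'b', 'e', 'c', 'a'] -> ['b', 'd', 'e', 'c', 'a']
'e': index 2 in ['b', 'd', 'e', 'c', 'a'] -> ['e', 'b', 'd', 'c', 'a']
'e': index 0 in ['e', 'b', 'd', 'c', 'a'] -> ['e', 'b', 'd', 'c', 'a']


Output: [0, 2, 4, 3, 1, 1, 4, 1, 2, 0]


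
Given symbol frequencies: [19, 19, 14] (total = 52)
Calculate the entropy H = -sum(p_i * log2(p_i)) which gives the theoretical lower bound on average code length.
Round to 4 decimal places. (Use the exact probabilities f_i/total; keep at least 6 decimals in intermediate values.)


Per-symbol terms -p_i * log2(p_i) with p_i = f_i/52:
  p = 19/52 = 0.365385: log2(p) = -1.452512, -p*log2(p) = 0.530726
  p = 19/52 = 0.365385: log2(p) = -1.452512, -p*log2(p) = 0.530726
  p = 14/52 = 0.269231: log2(p) = -1.893085, -p*log2(p) = 0.509677
H = 0.530726 + 0.530726 + 0.509677 = 1.571129

H = 1.5711 bits/symbol


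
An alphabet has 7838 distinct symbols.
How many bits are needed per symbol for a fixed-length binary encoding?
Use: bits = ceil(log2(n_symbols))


log2(7838) = 12.9363
Bracket: 2^12 = 4096 < 7838 <= 2^13 = 8192
So ceil(log2(7838)) = 13

bits = ceil(log2(7838)) = ceil(12.9363) = 13 bits


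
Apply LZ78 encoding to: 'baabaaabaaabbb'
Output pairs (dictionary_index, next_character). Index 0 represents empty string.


LZ78 encoding steps:
Dictionary: {0: ''}
Step 1: w='' (idx 0), next='b' -> output (0, 'b'), add 'b' as idx 1
Step 2: w='' (idx 0), next='a' -> output (0, 'a'), add 'a' as idx 2
Step 3: w='a' (idx 2), next='b' -> output (2, 'b'), add 'ab' as idx 3
Step 4: w='a' (idx 2), next='a' -> output (2, 'a'), add 'aa' as idx 4
Step 5: w='ab' (idx 3), next='a' -> output (3, 'a'), add 'aba' as idx 5
Step 6: w='aa' (idx 4), next='b' -> output (4, 'b'), add 'aab' as idx 6
Step 7: w='b' (idx 1), next='b' -> output (1, 'b'), add 'bb' as idx 7


Encoded: [(0, 'b'), (0, 'a'), (2, 'b'), (2, 'a'), (3, 'a'), (4, 'b'), (1, 'b')]


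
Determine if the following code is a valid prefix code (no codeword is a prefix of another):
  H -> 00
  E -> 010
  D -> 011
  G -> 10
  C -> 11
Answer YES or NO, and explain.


Checking each pair (does one codeword prefix another?):
  H='00' vs E='010': no prefix
  H='00' vs D='011': no prefix
  H='00' vs G='10': no prefix
  H='00' vs C='11': no prefix
  E='010' vs H='00': no prefix
  E='010' vs D='011': no prefix
  E='010' vs G='10': no prefix
  E='010' vs C='11': no prefix
  D='011' vs H='00': no prefix
  D='011' vs E='010': no prefix
  D='011' vs G='10': no prefix
  D='011' vs C='11': no prefix
  G='10' vs H='00': no prefix
  G='10' vs E='010': no prefix
  G='10' vs D='011': no prefix
  G='10' vs C='11': no prefix
  C='11' vs H='00': no prefix
  C='11' vs E='010': no prefix
  C='11' vs D='011': no prefix
  C='11' vs G='10': no prefix
No violation found over all pairs.

YES -- this is a valid prefix code. No codeword is a prefix of any other codeword.


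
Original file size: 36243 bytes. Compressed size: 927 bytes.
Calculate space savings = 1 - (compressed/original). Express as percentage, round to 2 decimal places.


ratio = compressed/original = 927/36243 = 0.025577
savings = 1 - ratio = 1 - 0.025577 = 0.974423
as a percentage: 0.974423 * 100 = 97.44%

Space savings = 1 - 927/36243 = 97.44%


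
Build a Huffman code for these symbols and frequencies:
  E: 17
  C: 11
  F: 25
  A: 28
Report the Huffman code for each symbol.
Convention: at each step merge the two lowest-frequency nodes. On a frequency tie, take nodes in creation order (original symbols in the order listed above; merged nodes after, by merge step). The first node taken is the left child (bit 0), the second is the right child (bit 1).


Huffman tree construction:
Step 1: Merge C(11) + E(17) = 28
Step 2: Merge F(25) + A(28) = 53
Step 3: Merge (C+E)(28) + (F+A)(53) = 81
Read each symbol's code off the tree from the root (left child = 0, right child = 1).

Codes:
  E: 01 (length 2)
  C: 00 (length 2)
  F: 10 (length 2)
  A: 11 (length 2)
Average code length: 162/81 = 2.0000 bits/symbol


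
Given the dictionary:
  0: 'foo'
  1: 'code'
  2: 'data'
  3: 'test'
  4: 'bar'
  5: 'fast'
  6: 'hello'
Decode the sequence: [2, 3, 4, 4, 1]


Look up each index in the dictionary:
  2 -> 'data'
  3 -> 'test'
  4 -> 'bar'
  4 -> 'bar'
  1 -> 'code'

Decoded: "data test bar bar code"


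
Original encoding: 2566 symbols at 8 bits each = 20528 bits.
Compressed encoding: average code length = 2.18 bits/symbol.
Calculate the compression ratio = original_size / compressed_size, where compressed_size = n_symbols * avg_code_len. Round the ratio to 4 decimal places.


original_size = n_symbols * orig_bits = 2566 * 8 = 20528 bits
compressed_size = n_symbols * avg_code_len = 2566 * 2.18 = 5593.88 bits
ratio = original_size / compressed_size = 20528 / 5593.88 = 3.6697

Compression ratio = 3.6697


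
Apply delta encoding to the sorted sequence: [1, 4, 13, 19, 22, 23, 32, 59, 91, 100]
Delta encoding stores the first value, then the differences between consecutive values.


First value: 1
Deltas:
  4 - 1 = 3
  13 - 4 = 9
  19 - 13 = 6
  22 - 19 = 3
  23 - 22 = 1
  32 - 23 = 9
  59 - 32 = 27
  91 - 59 = 32
  100 - 91 = 9


Delta encoded: [1, 3, 9, 6, 3, 1, 9, 27, 32, 9]


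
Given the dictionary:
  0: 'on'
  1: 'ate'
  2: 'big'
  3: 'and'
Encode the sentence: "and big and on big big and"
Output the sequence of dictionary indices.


Look up each word in the dictionary:
  'and' -> 3
  'big' -> 2
  'and' -> 3
  'on' -> 0
  'big' -> 2
  'big' -> 2
  'and' -> 3

Encoded: [3, 2, 3, 0, 2, 2, 3]


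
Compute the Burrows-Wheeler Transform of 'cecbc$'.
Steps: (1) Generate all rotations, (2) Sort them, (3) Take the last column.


Rotations (sorted):
  0: $cecbc -> last char: c
  1: bc$cec -> last char: c
  2: c$cecb -> last char: b
  3: cbc$ce -> last char: e
  4: cecbc$ -> last char: $
  5: ecbc$c -> last char: c


BWT = ccbe$c


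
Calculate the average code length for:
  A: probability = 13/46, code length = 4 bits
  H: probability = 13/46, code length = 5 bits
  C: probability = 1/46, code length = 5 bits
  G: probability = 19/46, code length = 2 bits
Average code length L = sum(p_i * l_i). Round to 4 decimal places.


Weighted contributions p_i * l_i:
  A: (13/46) * 4 = 52/46
  H: (13/46) * 5 = 65/46
  C: (1/46) * 5 = 5/46
  G: (19/46) * 2 = 38/46
Sum = (52 + 65 + 5 + 38)/46 = 160/46

L = 160/46 = 3.4783 bits/symbol


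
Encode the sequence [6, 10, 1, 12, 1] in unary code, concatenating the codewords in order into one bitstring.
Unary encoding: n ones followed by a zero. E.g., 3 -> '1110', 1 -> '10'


Encode each number as n ones followed by a terminating 0:
  6 -> 1111110 (7 bits)
  10 -> 11111111110 (11 bits)
  1 -> 10 (2 bits)
  12 -> 1111111111110 (13 bits)
  1 -> 10 (2 bits)
Total length = 7 + 11 + 2 + 13 + 2 = 35 bits.

Unary([6, 10, 1, 12, 1]) = 11111101111111111010111111111111010 (35 bits)


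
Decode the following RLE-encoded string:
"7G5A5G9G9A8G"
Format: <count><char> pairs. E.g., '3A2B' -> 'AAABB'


Expanding each <count><char> pair:
  7G -> 'GGGGGGG'
  5A -> 'AAAAA'
  5G -> 'GGGGG'
  9G -> 'GGGGGGGGG'
  9A -> 'AAAAAAAAA'
  8G -> 'GGGGGGGG'

Decoded = GGGGGGGAAAAAGGGGGGGGGGGGGGAAAAAAAAAGGGGGGGG


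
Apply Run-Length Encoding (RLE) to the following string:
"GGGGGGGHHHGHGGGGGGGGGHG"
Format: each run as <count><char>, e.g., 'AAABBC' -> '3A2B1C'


Scanning runs left to right:
  i=0: run of 'G' x 7 -> '7G'
  i=7: run of 'H' x 3 -> '3H'
  i=10: run of 'G' x 1 -> '1G'
  i=11: run of 'H' x 1 -> '1H'
  i=12: run of 'G' x 9 -> '9G'
  i=21: run of 'H' x 1 -> '1H'
  i=22: run of 'G' x 1 -> '1G'

RLE = 7G3H1G1H9G1H1G


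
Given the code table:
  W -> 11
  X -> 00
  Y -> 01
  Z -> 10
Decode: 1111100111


Decoding:
11 -> W
11 -> W
10 -> Z
01 -> Y
11 -> W


Result: WWZYW


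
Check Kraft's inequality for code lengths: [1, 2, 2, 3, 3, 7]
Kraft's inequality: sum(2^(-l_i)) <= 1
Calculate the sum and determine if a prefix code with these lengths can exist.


Sum = 2^(-1) + 2^(-2) + 2^(-2) + 2^(-3) + 2^(-3) + 2^(-7)
    = 0.5 + 0.25 + 0.25 + 0.125 + 0.125 + 0.0078125
    = 161/128 = 1.2578125
Since 1.2578125 > 1, Kraft's inequality is NOT satisfied.
A prefix code with these lengths CANNOT exist.

Kraft sum = 1.2578125. Not satisfied.


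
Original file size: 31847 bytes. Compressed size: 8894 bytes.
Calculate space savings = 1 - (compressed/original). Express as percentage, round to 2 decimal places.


ratio = compressed/original = 8894/31847 = 0.279273
savings = 1 - ratio = 1 - 0.279273 = 0.720727
as a percentage: 0.720727 * 100 = 72.07%

Space savings = 1 - 8894/31847 = 72.07%


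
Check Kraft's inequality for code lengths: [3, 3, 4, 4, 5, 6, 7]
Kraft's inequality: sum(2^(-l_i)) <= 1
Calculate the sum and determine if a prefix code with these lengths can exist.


Sum = 2^(-3) + 2^(-3) + 2^(-4) + 2^(-4) + 2^(-5) + 2^(-6) + 2^(-7)
    = 0.125 + 0.125 + 0.0625 + 0.0625 + 0.03125 + 0.015625 + 0.0078125
    = 55/128 = 0.4296875
Since 0.4296875 <= 1, Kraft's inequality IS satisfied.
A prefix code with these lengths CAN exist.

Kraft sum = 0.4296875. Satisfied.


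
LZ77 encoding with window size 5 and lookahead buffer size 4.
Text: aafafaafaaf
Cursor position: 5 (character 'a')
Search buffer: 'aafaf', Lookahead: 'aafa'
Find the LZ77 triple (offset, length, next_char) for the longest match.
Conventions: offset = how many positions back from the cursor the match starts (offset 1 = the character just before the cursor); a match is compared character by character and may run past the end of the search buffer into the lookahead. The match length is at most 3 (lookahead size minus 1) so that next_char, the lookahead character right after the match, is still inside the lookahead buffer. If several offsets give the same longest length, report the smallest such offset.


Try each offset into the search buffer:
  offset=1 (pos 4, char 'f'): match length 0
  offset=2 (pos 3, char 'a'): match length 1
  offset=3 (pos 2, char 'f'): match length 0
  offset=4 (pos 1, char 'a'): match length 1
  offset=5 (pos 0, char 'a'): match length 3
Longest match has length 3 at offset 5.
next_char = character at position 5 + 3 = 8 -> 'a'

Best match: offset=5, length=3 (matching 'aaf' starting at position 0)
LZ77 triple: (5, 3, 'a')


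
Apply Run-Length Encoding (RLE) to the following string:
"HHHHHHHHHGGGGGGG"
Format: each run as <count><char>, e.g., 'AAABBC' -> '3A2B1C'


Scanning runs left to right:
  i=0: run of 'H' x 9 -> '9H'
  i=9: run of 'G' x 7 -> '7G'

RLE = 9H7G


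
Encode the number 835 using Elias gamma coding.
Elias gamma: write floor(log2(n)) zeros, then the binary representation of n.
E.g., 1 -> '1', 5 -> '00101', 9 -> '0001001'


num_bits = floor(log2(835)) + 1 = 10
leading_zeros = num_bits - 1 = 9
binary(835) = 1101000011

Elias gamma(835) = '000000000' + '1101000011' = 0000000001101000011 (19 bits)


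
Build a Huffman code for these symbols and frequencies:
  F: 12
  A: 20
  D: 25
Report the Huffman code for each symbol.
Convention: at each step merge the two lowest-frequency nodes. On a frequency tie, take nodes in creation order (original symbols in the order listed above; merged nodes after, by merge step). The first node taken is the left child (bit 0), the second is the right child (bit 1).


Huffman tree construction:
Step 1: Merge F(12) + A(20) = 32
Step 2: Merge D(25) + (F+A)(32) = 57
Read each symbol's code off the tree from the root (left child = 0, right child = 1).

Codes:
  F: 10 (length 2)
  A: 11 (length 2)
  D: 0 (length 1)
Average code length: 89/57 = 1.5614 bits/symbol


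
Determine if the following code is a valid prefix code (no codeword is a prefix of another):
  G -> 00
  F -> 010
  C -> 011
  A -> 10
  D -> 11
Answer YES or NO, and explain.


Checking each pair (does one codeword prefix another?):
  G='00' vs F='010': no prefix
  G='00' vs C='011': no prefix
  G='00' vs A='10': no prefix
  G='00' vs D='11': no prefix
  F='010' vs G='00': no prefix
  F='010' vs C='011': no prefix
  F='010' vs A='10': no prefix
  F='010' vs D='11': no prefix
  C='011' vs G='00': no prefix
  C='011' vs F='010': no prefix
  C='011' vs A='10': no prefix
  C='011' vs D='11': no prefix
  A='10' vs G='00': no prefix
  A='10' vs F='010': no prefix
  A='10' vs C='011': no prefix
  A='10' vs D='11': no prefix
  D='11' vs G='00': no prefix
  D='11' vs F='010': no prefix
  D='11' vs C='011': no prefix
  D='11' vs A='10': no prefix
No violation found over all pairs.

YES -- this is a valid prefix code. No codeword is a prefix of any other codeword.


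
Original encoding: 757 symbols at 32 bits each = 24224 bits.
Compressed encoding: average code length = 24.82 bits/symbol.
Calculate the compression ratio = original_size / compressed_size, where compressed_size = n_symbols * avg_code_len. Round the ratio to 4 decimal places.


original_size = n_symbols * orig_bits = 757 * 32 = 24224 bits
compressed_size = n_symbols * avg_code_len = 757 * 24.82 = 18788.74 bits
ratio = original_size / compressed_size = 24224 / 18788.74 = 1.2893

Compression ratio = 1.2893


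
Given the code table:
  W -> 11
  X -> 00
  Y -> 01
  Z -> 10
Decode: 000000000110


Decoding:
00 -> X
00 -> X
00 -> X
00 -> X
01 -> Y
10 -> Z


Result: XXXXYZ


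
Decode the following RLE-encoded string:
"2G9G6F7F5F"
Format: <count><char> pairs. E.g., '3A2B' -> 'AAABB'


Expanding each <count><char> pair:
  2G -> 'GG'
  9G -> 'GGGGGGGGG'
  6F -> 'FFFFFF'
  7F -> 'FFFFFFF'
  5F -> 'FFFFF'

Decoded = GGGGGGGGGGGFFFFFFFFFFFFFFFFFF


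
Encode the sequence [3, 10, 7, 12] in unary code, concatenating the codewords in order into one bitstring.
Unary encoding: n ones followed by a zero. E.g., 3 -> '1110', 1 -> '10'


Encode each number as n ones followed by a terminating 0:
  3 -> 1110 (4 bits)
  10 -> 11111111110 (11 bits)
  7 -> 11111110 (8 bits)
  12 -> 1111111111110 (13 bits)
Total length = 4 + 11 + 8 + 13 = 36 bits.

Unary([3, 10, 7, 12]) = 111011111111110111111101111111111110 (36 bits)


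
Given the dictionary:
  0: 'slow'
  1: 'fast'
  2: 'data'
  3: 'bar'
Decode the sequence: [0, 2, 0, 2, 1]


Look up each index in the dictionary:
  0 -> 'slow'
  2 -> 'data'
  0 -> 'slow'
  2 -> 'data'
  1 -> 'fast'

Decoded: "slow data slow data fast"


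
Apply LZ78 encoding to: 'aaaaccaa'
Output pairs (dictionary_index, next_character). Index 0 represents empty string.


LZ78 encoding steps:
Dictionary: {0: ''}
Step 1: w='' (idx 0), next='a' -> output (0, 'a'), add 'a' as idx 1
Step 2: w='a' (idx 1), next='a' -> output (1, 'a'), add 'aa' as idx 2
Step 3: w='a' (idx 1), next='c' -> output (1, 'c'), add 'ac' as idx 3
Step 4: w='' (idx 0), next='c' -> output (0, 'c'), add 'c' as idx 4
Step 5: w='aa' (idx 2), end of input -> output (2, '')


Encoded: [(0, 'a'), (1, 'a'), (1, 'c'), (0, 'c'), (2, '')]


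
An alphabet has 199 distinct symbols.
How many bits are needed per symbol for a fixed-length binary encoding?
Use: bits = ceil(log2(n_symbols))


log2(199) = 7.6366
Bracket: 2^7 = 128 < 199 <= 2^8 = 256
So ceil(log2(199)) = 8

bits = ceil(log2(199)) = ceil(7.6366) = 8 bits


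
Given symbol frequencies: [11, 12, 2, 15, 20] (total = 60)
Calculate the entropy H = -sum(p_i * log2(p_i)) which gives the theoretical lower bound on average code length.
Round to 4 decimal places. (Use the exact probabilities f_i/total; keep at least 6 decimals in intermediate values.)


Per-symbol terms -p_i * log2(p_i) with p_i = f_i/60:
  p = 11/60 = 0.183333: log2(p) = -2.447459, -p*log2(p) = 0.448701
  p = 12/60 = 0.200000: log2(p) = -2.321928, -p*log2(p) = 0.464386
  p = 2/60 = 0.033333: log2(p) = -4.906891, -p*log2(p) = 0.163563
  p = 15/60 = 0.250000: log2(p) = -2.000000, -p*log2(p) = 0.500000
  p = 20/60 = 0.333333: log2(p) = -1.584963, -p*log2(p) = 0.528321
H = 0.448701 + 0.464386 + 0.163563 + 0.500000 + 0.528321 = 2.104971

H = 2.105 bits/symbol


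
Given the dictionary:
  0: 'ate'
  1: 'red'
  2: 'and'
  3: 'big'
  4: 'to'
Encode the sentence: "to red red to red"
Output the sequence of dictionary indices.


Look up each word in the dictionary:
  'to' -> 4
  'red' -> 1
  'red' -> 1
  'to' -> 4
  'red' -> 1

Encoded: [4, 1, 1, 4, 1]


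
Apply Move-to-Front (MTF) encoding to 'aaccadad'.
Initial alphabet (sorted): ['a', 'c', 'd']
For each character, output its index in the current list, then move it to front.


MTF encoding:
'a': index 0 in ['a', 'c', 'd'] -> ['a', 'c', 'd']
'a': index 0 in ['a', 'c', 'd'] -> ['a', 'c', 'd']
'c': index 1 in ['a', 'c', 'd'] -> ['c', 'a', 'd']
'c': index 0 in ['c', 'a', 'd'] -> ['c', 'a', 'd']
'a': index 1 in ['c', 'a', 'd'] -> ['a', 'c', 'd']
'd': index 2 in ['a', 'c', 'd'] -> ['d', 'a', 'c']
'a': index 1 in ['d', 'a', 'c'] -> ['a', 'd', 'c']
'd': index 1 in ['a', 'd', 'c'] -> ['d', 'a', 'c']


Output: [0, 0, 1, 0, 1, 2, 1, 1]


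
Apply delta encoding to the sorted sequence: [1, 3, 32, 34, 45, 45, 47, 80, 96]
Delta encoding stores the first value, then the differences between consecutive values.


First value: 1
Deltas:
  3 - 1 = 2
  32 - 3 = 29
  34 - 32 = 2
  45 - 34 = 11
  45 - 45 = 0
  47 - 45 = 2
  80 - 47 = 33
  96 - 80 = 16


Delta encoded: [1, 2, 29, 2, 11, 0, 2, 33, 16]


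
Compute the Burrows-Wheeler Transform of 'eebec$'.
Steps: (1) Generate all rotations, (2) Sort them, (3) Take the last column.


Rotations (sorted):
  0: $eebec -> last char: c
  1: bec$ee -> last char: e
  2: c$eebe -> last char: e
  3: ebec$e -> last char: e
  4: ec$eeb -> last char: b
  5: eebec$ -> last char: $


BWT = ceeeb$
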